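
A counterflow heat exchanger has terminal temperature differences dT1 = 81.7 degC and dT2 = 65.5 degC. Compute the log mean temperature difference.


LMTD = (dT1 - dT2) / ln(dT1/dT2)
= (81.7 - 65.5) / ln(81.7 / 65.5) = 16.2 / 0.221004 = 73.30

73.30 degC


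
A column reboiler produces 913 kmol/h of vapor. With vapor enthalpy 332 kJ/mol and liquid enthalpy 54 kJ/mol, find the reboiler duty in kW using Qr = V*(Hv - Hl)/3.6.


Qr = 913 * (332 - 54) / 3.6 = 913 * 278 / 3.6 = 70500

70500 kW


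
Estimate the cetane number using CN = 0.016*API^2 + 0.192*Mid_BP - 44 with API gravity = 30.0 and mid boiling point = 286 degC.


CN = 0.016 * 30.0^2 + 0.192 * 286 - 44
CN = 14.4 + 54.912 - 44 = 25.312

25.312


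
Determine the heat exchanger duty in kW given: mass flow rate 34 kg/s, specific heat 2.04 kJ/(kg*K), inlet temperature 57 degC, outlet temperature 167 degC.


Q = m_dot * cp * delta_T
delta_T = 167 - 57 = 110 K
Q = 34 * 2.04 * 110
= 69.36 * 110
= 7629.6 kW

7629.6 kW


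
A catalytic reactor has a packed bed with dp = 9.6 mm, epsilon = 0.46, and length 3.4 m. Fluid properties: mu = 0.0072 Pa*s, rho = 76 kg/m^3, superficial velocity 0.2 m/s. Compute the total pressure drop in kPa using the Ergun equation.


dp = 9.6 mm = 0.0096 m
Viscous term = 150*0.0072*0.2*(1-0.46)^2 / (0.0096^2*0.46^3) = 7021.43
Inertial term = 1.75*76*0.2^2*(1-0.46) / (0.0096*0.46^3) = 3074.4
dP/L = 7021.43 + 3074.4 = 10095.8 Pa/m
dP = 10095.8 * 3.4 / 1000 = 34.33 kPa

34.33 kPa


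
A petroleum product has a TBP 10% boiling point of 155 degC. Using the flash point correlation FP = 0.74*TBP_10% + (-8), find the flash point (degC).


FP = 0.74 * 155 + (-8) = 106.7

106.7 degC


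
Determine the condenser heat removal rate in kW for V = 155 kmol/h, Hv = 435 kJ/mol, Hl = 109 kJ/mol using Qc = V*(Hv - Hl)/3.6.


Qc = 155 * (435 - 109) / 3.6 = 155 * 326 / 3.6 = 14040

14040 kW


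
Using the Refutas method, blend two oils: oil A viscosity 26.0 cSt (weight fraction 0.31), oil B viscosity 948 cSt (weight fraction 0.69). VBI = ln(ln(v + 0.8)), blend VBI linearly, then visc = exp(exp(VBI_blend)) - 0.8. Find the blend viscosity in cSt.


Refutas method: VBN_i = 14.534*ln(ln(visc_i + 0.8)) + 10.975, blended linearly by mass fraction; since VBN is linear in VBI_i = ln(ln(visc_i + 0.8)) and the fractions sum to 1, blend VBI directly: visc = exp(exp(VBI_blend)) - 0.8
VBI_1 = ln(ln(26.0 + 0.8)) = 1.1904
VBI_2 = ln(ln(948 + 0.8)) = 1.92501
VBI_blend = 0.31 * 1.1904 + 0.69 * 1.92501 = 1.69728
visc_blend = exp(exp(1.69728)) - 0.8 = 234.1

234.1 cSt


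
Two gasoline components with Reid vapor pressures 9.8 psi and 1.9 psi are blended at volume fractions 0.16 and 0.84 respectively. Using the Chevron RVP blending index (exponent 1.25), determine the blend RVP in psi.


Chevron index: RVP_blend = (sum xi*RVPi^1.25)^(1/1.25)
RVP^1.25 terms: 0.16 * 9.8^1.25 + 0.84 * 1.9^1.25 = 4.64809
RVP_blend = 4.64809^(1/1.25) = 3.418

3.418 psi


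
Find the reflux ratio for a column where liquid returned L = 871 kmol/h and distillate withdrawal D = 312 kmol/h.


Reflux ratio definition: R = L / D (liquid returned / distillate withdrawn)
L = 871 kmol/h, D = 312 kmol/h
R = 871 / 312 = 2.792

2.792


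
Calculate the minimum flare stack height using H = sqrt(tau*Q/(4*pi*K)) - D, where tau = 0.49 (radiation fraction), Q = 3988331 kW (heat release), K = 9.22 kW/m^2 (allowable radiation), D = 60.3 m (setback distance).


tau*Q/(4*pi*K) = 0.49 * 3988331 / (4 * pi * 9.22) = 16867.3
sqrt(16867.3) = 129.874
H = 129.874 - 60.3 = 69.57

69.57 m


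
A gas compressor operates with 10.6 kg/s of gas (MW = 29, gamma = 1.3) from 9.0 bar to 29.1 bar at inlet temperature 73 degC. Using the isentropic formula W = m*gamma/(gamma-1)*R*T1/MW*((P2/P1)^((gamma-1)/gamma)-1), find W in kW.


Isentropic work: W = m*(gamma/(gamma-1))*(R*T1/MW)*((P2/P1)^((gamma-1)/gamma) - 1)
T1 = 73 + 273.15 = 346.15 K
Pressure ratio = 29.1 / 9.0 = 3.23333
Exponent = (1.3 - 1)/1.3 = 0.230769
(P2/P1)^exp - 1 = 3.23333^0.230769 - 1 = 0.311026
W = 10.6 * 1.3 / 0.3 * 8.314 * 346.15 / 29 * 0.311026 = 1418

1418 kW


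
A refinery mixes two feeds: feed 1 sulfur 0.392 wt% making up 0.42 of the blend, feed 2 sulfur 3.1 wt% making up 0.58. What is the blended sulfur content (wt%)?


Linear sulfur blending: S_blend = x1*S1 + x2*S2
Contribution 1: 0.42 * 0.392 = 0.16464 wt%
Contribution 2: 0.58 * 3.1 = 1.798 wt%
S_blend = 0.16464 + 1.798 = 1.96264

1.96264 wt%


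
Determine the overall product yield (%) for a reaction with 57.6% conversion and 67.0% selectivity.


Overall yield = conversion (%) * selectivity (%) / 100
Conversion = 57.6%, Selectivity = 67.0%
Y = 57.6 * 67.0 / 100
= 38.592 %

38.592 %


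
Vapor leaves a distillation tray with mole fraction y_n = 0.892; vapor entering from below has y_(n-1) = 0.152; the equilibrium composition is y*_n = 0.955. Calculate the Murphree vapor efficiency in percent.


Murphree vapor efficiency: EMV = (y_n - y_(n-1)) / (y*_n - y_(n-1)) * 100
EMV = (0.892 - 0.152) / (0.955 - 0.152) * 100 = 0.74 / 0.803 * 100 = 92.15

92.15 %


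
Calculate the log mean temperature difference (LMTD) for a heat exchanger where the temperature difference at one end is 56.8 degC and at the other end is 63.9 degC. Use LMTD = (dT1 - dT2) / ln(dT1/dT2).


LMTD = (dT1 - dT2) / ln(dT1/dT2)
= (56.8 - 63.9) / ln(56.8 / 63.9) = -7.1 / -0.117783 = 60.28

60.28 degC


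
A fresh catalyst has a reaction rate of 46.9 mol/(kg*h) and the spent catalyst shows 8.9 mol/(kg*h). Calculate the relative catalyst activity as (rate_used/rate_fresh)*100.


Activity (%) = (rate_used / rate_fresh) * 100
rate_used = 8.9, rate_fresh = 46.9
= (8.9 / 46.9) * 100
= 0.1898 * 100 = 18.98

18.98 %


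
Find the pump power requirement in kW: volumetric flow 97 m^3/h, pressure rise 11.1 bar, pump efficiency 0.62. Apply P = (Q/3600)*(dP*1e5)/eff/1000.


Q = 97 / 3600 = 0.0269444 m^3/s
P = 0.0269444 * (11.1 * 1e5) / 0.62 / 1000 = 48.24

48.24 kW


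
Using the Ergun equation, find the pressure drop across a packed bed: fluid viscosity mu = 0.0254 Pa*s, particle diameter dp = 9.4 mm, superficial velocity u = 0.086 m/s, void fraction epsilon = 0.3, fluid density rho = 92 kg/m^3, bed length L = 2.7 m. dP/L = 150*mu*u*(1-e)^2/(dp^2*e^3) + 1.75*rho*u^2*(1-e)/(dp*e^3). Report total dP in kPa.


dp = 9.4 mm = 0.0094 m
Viscous term = 150*0.0254*0.086*(1-0.3)^2 / (0.0094^2*0.3^3) = 67297.7
Inertial term = 1.75*92*0.086^2*(1-0.3) / (0.0094*0.3^3) = 3284.2
dP/L = 67297.7 + 3284.2 = 70581.9 Pa/m
dP = 70581.9 * 2.7 / 1000 = 190.6 kPa

190.6 kPa


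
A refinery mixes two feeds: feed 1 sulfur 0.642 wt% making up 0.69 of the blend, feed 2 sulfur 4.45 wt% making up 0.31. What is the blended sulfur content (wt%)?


Linear sulfur blending: S_blend = x1*S1 + x2*S2
Contribution 1: 0.69 * 0.642 = 0.44298 wt%
Contribution 2: 0.31 * 4.45 = 1.3795 wt%
S_blend = 0.44298 + 1.3795 = 1.82248

1.82248 wt%


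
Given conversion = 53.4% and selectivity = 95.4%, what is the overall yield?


Overall yield = conversion (%) * selectivity (%) / 100
Conversion = 53.4%, Selectivity = 95.4%
Y = 53.4 * 95.4 / 100
= 50.9436 %

50.9436 %


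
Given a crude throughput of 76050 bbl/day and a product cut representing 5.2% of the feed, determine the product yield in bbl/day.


Crude throughput = 76050 bbl/day
Fraction yield = 5.2%
yield = throughput * fraction / 100
yield = 76050 * 5.2 / 100 = 3954.6

3954.6 bbl/day


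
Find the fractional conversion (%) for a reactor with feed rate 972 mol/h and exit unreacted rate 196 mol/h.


X = (F_in - F_out) / F_in * 100
Moles reacted = 972 - 196 = 776
X = 776 / 972 * 100
= 0.7984 * 100
= 79.84 %

79.84 %


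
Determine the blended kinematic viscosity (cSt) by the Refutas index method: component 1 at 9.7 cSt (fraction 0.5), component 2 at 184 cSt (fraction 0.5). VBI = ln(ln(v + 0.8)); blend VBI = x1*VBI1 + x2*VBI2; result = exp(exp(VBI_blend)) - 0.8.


Refutas method: VBN_i = 14.534*ln(ln(visc_i + 0.8)) + 10.975, blended linearly by mass fraction; since VBN is linear in VBI_i = ln(ln(visc_i + 0.8)) and the fractions sum to 1, blend VBI directly: visc = exp(exp(VBI_blend)) - 0.8
VBI_1 = ln(ln(9.7 + 0.8)) = 0.855
VBI_2 = ln(ln(184 + 0.8)) = 1.65236
VBI_blend = 0.5 * 0.855 + 0.5 * 1.65236 = 1.25368
visc_blend = exp(exp(1.25368)) - 0.8 = 32.42

32.42 cSt


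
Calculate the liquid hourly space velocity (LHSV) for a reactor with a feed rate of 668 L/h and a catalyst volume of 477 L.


LHSV = volumetric feed rate / catalyst volume
= 668 L/h / 477 L
= 1.400 h^-1

1.400 h^-1


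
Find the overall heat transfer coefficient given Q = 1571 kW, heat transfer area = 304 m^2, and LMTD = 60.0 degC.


From Q = U*A*LMTD, U = Q / (A * LMTD)
U = 1571 / (304 * 60.0) = 1571 / 18240 = 0.08613

0.08613 kW/(m^2*K)


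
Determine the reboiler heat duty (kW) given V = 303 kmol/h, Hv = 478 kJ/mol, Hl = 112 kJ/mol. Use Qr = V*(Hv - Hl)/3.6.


Qr = 303 * (478 - 112) / 3.6 = 303 * 366 / 3.6 = 30800

30800 kW


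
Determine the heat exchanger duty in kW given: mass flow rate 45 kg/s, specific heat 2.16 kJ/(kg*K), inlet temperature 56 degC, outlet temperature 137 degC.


Q = m_dot * cp * delta_T
delta_T = 137 - 56 = 81 K
Q = 45 * 2.16 * 81
= 97.2 * 81
= 7873.2 kW

7873.2 kW


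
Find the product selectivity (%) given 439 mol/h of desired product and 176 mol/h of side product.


Selectivity = desired / (desired + undesired) * 100
Total products = 439 + 176 = 615 mol/h
S = 439 / 615 * 100
= 0.7138 * 100
= 71.38 %

71.38 %


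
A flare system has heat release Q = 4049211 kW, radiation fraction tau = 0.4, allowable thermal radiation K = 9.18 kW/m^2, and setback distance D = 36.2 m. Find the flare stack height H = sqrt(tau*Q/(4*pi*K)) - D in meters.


tau*Q/(4*pi*K) = 0.4 * 4049211 / (4 * pi * 9.18) = 14040.3
sqrt(14040.3) = 118.492
H = 118.492 - 36.2 = 82.29

82.29 m


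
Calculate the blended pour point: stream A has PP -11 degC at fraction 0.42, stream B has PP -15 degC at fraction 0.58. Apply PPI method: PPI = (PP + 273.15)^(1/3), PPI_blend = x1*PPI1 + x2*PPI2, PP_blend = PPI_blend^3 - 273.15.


PPI_1 = (-11 + 273.15)^(1/3) = 6.400049
PPI_2 = (-15 + 273.15)^(1/3) = 6.36733
PPI_blend = 0.42 * 6.400049 + 0.58 * 6.36733 = 6.381072
PP_blend = 6.381072^3 - 273.15 = 259.825 - 273.15 = -13.32

-13.32 degC


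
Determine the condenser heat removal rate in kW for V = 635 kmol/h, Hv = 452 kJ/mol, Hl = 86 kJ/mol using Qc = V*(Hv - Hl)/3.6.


Qc = 635 * (452 - 86) / 3.6 = 635 * 366 / 3.6 = 64560

64560 kW


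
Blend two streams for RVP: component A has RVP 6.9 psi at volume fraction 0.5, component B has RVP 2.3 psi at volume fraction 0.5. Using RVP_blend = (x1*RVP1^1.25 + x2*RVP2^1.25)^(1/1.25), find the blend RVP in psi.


Chevron index: RVP_blend = (sum xi*RVPi^1.25)^(1/1.25)
RVP^1.25 terms: 0.5 * 6.9^1.25 + 0.5 * 2.3^1.25 = 7.00776
RVP_blend = 7.00776^(1/1.25) = 4.747

4.747 psi


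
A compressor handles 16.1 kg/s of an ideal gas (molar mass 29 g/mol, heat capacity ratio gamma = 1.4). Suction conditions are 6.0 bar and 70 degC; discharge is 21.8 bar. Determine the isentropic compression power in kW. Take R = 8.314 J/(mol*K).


Isentropic work: W = m*(gamma/(gamma-1))*(R*T1/MW)*((P2/P1)^((gamma-1)/gamma) - 1)
T1 = 70 + 273.15 = 343.15 K
Pressure ratio = 21.8 / 6.0 = 3.63333
Exponent = (1.4 - 1)/1.4 = 0.285714
(P2/P1)^exp - 1 = 3.63333^0.285714 - 1 = 0.445729
W = 16.1 * 1.4 / 0.4 * 8.314 * 343.15 / 29 * 0.445729 = 2471

2471 kW


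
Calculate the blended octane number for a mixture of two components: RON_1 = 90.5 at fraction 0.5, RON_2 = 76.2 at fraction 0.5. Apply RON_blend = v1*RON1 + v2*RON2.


Linear blending: RON_blend = sum(vi * RONi)
Contribution 1: 0.5 * 90.5 = 45.25
Contribution 2: 0.5 * 76.2 = 38.1
RON_blend = 45.25 + 38.1 = 83.35

83.35


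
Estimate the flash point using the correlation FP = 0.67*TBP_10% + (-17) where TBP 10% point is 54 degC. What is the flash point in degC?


FP = 0.67 * 54 + (-17) = 19.18

19.18 degC


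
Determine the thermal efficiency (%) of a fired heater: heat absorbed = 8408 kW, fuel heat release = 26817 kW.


Furnace efficiency = Q_absorbed / Q_fuel * 100
= 8408 / 26817 * 100 = 31.35

31.35 %


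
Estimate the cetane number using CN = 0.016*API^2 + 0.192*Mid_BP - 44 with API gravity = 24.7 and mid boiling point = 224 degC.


CN = 0.016 * 24.7^2 + 0.192 * 224 - 44
CN = 9.76144 + 43.008 - 44 = 8.76944

8.76944


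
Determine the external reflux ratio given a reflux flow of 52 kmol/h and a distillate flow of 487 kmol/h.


Reflux ratio definition: R = L / D (liquid returned / distillate withdrawn)
L = 52 kmol/h, D = 487 kmol/h
R = 52 / 487 = 0.1068

0.1068


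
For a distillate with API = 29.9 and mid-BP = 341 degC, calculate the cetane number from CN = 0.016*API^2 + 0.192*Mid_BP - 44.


CN = 0.016 * 29.9^2 + 0.192 * 341 - 44
CN = 14.30416 + 65.472 - 44 = 35.77616

35.77616


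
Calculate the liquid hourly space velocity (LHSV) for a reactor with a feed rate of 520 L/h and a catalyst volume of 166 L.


LHSV = volumetric feed rate / catalyst volume
= 520 L/h / 166 L
= 3.133 h^-1

3.133 h^-1


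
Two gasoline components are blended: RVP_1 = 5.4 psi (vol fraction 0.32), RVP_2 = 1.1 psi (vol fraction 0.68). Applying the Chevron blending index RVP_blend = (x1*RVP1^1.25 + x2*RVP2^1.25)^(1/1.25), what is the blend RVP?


Chevron index: RVP_blend = (sum xi*RVPi^1.25)^(1/1.25)
RVP^1.25 terms: 0.32 * 5.4^1.25 + 0.68 * 1.1^1.25 = 3.4002
RVP_blend = 3.4002^(1/1.25) = 2.662

2.662 psi


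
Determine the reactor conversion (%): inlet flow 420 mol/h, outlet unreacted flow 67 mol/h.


X = (F_in - F_out) / F_in * 100
Moles reacted = 420 - 67 = 353
X = 353 / 420 * 100
= 0.8405 * 100
= 84.05 %

84.05 %


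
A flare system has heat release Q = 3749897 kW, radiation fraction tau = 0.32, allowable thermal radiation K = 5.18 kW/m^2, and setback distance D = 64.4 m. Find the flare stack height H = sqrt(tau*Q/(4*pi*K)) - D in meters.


tau*Q/(4*pi*K) = 0.32 * 3749897 / (4 * pi * 5.18) = 18434.4
sqrt(18434.4) = 135.773
H = 135.773 - 64.4 = 71.37

71.37 m


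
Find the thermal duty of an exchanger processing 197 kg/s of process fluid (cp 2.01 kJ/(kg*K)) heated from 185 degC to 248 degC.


Q = m_dot * cp * delta_T
delta_T = 248 - 185 = 63 K
Q = 197 * 2.01 * 63
= 395.97 * 63
= 24946.11 kW

24946.11 kW


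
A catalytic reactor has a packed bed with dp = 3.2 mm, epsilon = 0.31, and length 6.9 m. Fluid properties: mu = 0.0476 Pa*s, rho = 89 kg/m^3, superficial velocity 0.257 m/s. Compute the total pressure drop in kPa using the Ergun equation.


dp = 3.2 mm = 0.0032 m
Viscous term = 150*0.0476*0.257*(1-0.31)^2 / (0.0032^2*0.31^3) = 2863810
Inertial term = 1.75*89*0.257^2*(1-0.31) / (0.0032*0.31^3) = 74457.5
dP/L = 2863810 + 74457.5 = 2938270 Pa/m
dP = 2938270 * 6.9 / 1000 = 20270 kPa

20270 kPa


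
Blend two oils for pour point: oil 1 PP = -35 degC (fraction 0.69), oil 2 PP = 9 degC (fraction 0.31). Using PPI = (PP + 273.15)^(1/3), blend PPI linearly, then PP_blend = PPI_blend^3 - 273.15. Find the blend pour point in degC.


PPI_1 = (-35 + 273.15)^(1/3) = 6.198456
PPI_2 = (9 + 273.15)^(1/3) = 6.558835
PPI_blend = 0.69 * 6.198456 + 0.31 * 6.558835 = 6.310173
PP_blend = 6.310173^3 - 273.15 = 251.2603 - 273.15 = -21.89

-21.89 degC


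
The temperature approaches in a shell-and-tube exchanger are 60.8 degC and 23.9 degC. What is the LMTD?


LMTD = (dT1 - dT2) / ln(dT1/dT2)
= (60.8 - 23.9) / ln(60.8 / 23.9) = 36.9 / 0.933711 = 39.52

39.52 degC


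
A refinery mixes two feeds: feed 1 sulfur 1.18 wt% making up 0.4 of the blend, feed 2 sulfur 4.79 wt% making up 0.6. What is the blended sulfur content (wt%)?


Linear sulfur blending: S_blend = x1*S1 + x2*S2
Contribution 1: 0.4 * 1.18 = 0.472 wt%
Contribution 2: 0.6 * 4.79 = 2.874 wt%
S_blend = 0.472 + 2.874 = 3.346

3.346 wt%


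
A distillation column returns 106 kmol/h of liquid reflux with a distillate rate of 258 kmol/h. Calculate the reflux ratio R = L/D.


Reflux ratio definition: R = L / D (liquid returned / distillate withdrawn)
L = 106 kmol/h, D = 258 kmol/h
R = 106 / 258 = 0.4109

0.4109


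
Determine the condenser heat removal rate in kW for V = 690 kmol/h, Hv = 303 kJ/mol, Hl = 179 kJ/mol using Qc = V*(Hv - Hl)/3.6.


Qc = 690 * (303 - 179) / 3.6 = 690 * 124 / 3.6 = 23770

23770 kW


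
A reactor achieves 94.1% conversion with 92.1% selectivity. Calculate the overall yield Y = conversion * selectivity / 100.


Overall yield = conversion (%) * selectivity (%) / 100
Conversion = 94.1%, Selectivity = 92.1%
Y = 94.1 * 92.1 / 100
= 86.6661 %

86.6661 %


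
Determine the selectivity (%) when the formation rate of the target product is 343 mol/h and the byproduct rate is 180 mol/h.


Selectivity = desired / (desired + undesired) * 100
Total products = 343 + 180 = 523 mol/h
S = 343 / 523 * 100
= 0.6558 * 100
= 65.58 %

65.58 %


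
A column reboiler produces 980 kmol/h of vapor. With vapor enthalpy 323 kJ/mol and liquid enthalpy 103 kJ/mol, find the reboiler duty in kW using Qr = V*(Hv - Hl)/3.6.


Qr = 980 * (323 - 103) / 3.6 = 980 * 220 / 3.6 = 59890

59890 kW


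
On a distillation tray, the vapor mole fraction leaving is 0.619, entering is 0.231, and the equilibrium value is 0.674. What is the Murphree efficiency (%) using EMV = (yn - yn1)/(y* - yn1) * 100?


Murphree vapor efficiency: EMV = (y_n - y_(n-1)) / (y*_n - y_(n-1)) * 100
EMV = (0.619 - 0.231) / (0.674 - 0.231) * 100 = 0.388 / 0.443 * 100 = 87.58

87.58 %


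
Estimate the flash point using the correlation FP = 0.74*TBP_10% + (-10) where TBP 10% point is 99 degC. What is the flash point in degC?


FP = 0.74 * 99 + (-10) = 63.26

63.26 degC


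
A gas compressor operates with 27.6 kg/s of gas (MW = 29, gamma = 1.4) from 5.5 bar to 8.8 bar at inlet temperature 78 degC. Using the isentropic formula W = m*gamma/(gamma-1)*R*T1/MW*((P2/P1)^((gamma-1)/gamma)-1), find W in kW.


Isentropic work: W = m*(gamma/(gamma-1))*(R*T1/MW)*((P2/P1)^((gamma-1)/gamma) - 1)
T1 = 78 + 273.15 = 351.15 K
Pressure ratio = 8.8 / 5.5 = 1.6
Exponent = (1.4 - 1)/1.4 = 0.285714
(P2/P1)^exp - 1 = 1.6^0.285714 - 1 = 0.143721
W = 27.6 * 1.4 / 0.4 * 8.314 * 351.15 / 29 * 0.143721 = 1398

1398 kW


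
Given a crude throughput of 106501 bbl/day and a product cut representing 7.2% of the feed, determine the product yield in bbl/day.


Crude throughput = 106501 bbl/day
Fraction yield = 7.2%
yield = throughput * fraction / 100
yield = 106501 * 7.2 / 100 = 7668.072

7668.072 bbl/day


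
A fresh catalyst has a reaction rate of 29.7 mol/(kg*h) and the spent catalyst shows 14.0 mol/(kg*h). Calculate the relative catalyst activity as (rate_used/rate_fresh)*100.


Activity (%) = (rate_used / rate_fresh) * 100
rate_used = 14.0, rate_fresh = 29.7
= (14.0 / 29.7) * 100
= 0.4714 * 100 = 47.14

47.14 %


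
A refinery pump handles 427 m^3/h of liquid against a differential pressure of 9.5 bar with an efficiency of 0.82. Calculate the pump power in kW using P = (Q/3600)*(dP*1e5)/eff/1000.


Q = 427 / 3600 = 0.118611 m^3/s
P = 0.118611 * (9.5 * 1e5) / 0.82 / 1000 = 137.4

137.4 kW


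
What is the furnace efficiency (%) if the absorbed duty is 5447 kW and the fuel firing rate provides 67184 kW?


Furnace efficiency = Q_absorbed / Q_fuel * 100
= 5447 / 67184 * 100 = 8.108

8.108 %


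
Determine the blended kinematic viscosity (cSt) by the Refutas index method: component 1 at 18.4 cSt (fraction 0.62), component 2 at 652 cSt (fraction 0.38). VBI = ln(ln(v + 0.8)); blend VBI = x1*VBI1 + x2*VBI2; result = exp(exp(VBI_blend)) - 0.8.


Refutas method: VBN_i = 14.534*ln(ln(visc_i + 0.8)) + 10.975, blended linearly by mass fraction; since VBN is linear in VBI_i = ln(ln(visc_i + 0.8)) and the fractions sum to 1, blend VBI directly: visc = exp(exp(VBI_blend)) - 0.8
VBI_1 = ln(ln(18.4 + 0.8)) = 1.08347
VBI_2 = ln(ln(652 + 0.8)) = 1.86892
VBI_blend = 0.62 * 1.08347 + 0.38 * 1.86892 = 1.38194
visc_blend = exp(exp(1.38194)) - 0.8 = 52.86

52.86 cSt


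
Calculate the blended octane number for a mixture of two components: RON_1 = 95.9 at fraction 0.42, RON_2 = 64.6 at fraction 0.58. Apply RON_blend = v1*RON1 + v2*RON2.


Linear blending: RON_blend = sum(vi * RONi)
Contribution 1: 0.42 * 95.9 = 40.278
Contribution 2: 0.58 * 64.6 = 37.468
RON_blend = 40.278 + 37.468 = 77.746

77.746


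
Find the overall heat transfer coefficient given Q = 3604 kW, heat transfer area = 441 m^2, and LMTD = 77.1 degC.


From Q = U*A*LMTD, U = Q / (A * LMTD)
U = 3604 / (441 * 77.1) = 3604 / 34001.1 = 0.1060

0.1060 kW/(m^2*K)


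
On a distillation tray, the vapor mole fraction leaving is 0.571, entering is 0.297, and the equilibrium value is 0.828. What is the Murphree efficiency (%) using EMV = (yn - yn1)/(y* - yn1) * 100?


Murphree vapor efficiency: EMV = (y_n - y_(n-1)) / (y*_n - y_(n-1)) * 100
EMV = (0.571 - 0.297) / (0.828 - 0.297) * 100 = 0.274 / 0.531 * 100 = 51.60

51.60 %


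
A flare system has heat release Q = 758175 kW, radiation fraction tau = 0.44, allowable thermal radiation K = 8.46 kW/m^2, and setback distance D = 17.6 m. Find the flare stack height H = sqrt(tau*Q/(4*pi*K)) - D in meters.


tau*Q/(4*pi*K) = 0.44 * 758175 / (4 * pi * 8.46) = 3137.92
sqrt(3137.92) = 56.0171
H = 56.0171 - 17.6 = 38.42

38.42 m


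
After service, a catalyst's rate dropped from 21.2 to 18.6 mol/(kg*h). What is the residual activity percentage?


Activity (%) = (rate_used / rate_fresh) * 100
rate_used = 18.6, rate_fresh = 21.2
= (18.6 / 21.2) * 100
= 0.8774 * 100 = 87.74

87.74 %


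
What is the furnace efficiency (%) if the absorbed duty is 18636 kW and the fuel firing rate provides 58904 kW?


Furnace efficiency = Q_absorbed / Q_fuel * 100
= 18636 / 58904 * 100 = 31.64

31.64 %


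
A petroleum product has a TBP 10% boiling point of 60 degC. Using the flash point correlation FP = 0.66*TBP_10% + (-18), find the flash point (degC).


FP = 0.66 * 60 + (-18) = 21.6

21.6 degC


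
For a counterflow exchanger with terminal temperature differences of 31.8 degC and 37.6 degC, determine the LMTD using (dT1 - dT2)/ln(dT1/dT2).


LMTD = (dT1 - dT2) / ln(dT1/dT2)
= (31.8 - 37.6) / ln(31.8 / 37.6) = -5.8 / -0.167538 = 34.62

34.62 degC


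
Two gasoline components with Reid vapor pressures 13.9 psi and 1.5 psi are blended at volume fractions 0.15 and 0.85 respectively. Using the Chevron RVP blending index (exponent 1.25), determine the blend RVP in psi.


Chevron index: RVP_blend = (sum xi*RVPi^1.25)^(1/1.25)
RVP^1.25 terms: 0.15 * 13.9^1.25 + 0.85 * 1.5^1.25 = 5.43689
RVP_blend = 5.43689^(1/1.25) = 3.875

3.875 psi


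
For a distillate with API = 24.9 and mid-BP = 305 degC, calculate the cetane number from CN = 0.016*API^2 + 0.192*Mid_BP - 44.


CN = 0.016 * 24.9^2 + 0.192 * 305 - 44
CN = 9.92016 + 58.56 - 44 = 24.48016

24.48016


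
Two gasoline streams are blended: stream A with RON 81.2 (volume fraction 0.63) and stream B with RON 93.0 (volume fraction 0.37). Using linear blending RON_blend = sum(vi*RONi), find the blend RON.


Linear blending: RON_blend = sum(vi * RONi)
Contribution 1: 0.63 * 81.2 = 51.156
Contribution 2: 0.37 * 93.0 = 34.41
RON_blend = 51.156 + 34.41 = 85.566

85.566


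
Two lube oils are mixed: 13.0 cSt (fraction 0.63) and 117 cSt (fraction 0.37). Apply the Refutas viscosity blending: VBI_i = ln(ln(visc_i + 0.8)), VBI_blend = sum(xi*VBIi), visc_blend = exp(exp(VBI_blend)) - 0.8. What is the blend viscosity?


Refutas method: VBN_i = 14.534*ln(ln(visc_i + 0.8)) + 10.975, blended linearly by mass fraction; since VBN is linear in VBI_i = ln(ln(visc_i + 0.8)) and the fractions sum to 1, blend VBI directly: visc = exp(exp(VBI_blend)) - 0.8
VBI_1 = ln(ln(13.0 + 0.8)) = 0.964955
VBI_2 = ln(ln(117 + 0.8)) = 1.56213
VBI_blend = 0.63 * 0.964955 + 0.37 * 1.56213 = 1.18591
visc_blend = exp(exp(1.18591)) - 0.8 = 25.61

25.61 cSt


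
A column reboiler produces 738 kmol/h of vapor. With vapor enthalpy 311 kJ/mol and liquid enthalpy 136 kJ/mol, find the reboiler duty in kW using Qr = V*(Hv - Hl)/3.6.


Qr = 738 * (311 - 136) / 3.6 = 738 * 175 / 3.6 = 35880

35880 kW


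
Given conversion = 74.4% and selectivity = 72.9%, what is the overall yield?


Overall yield = conversion (%) * selectivity (%) / 100
Conversion = 74.4%, Selectivity = 72.9%
Y = 74.4 * 72.9 / 100
= 54.2376 %

54.2376 %


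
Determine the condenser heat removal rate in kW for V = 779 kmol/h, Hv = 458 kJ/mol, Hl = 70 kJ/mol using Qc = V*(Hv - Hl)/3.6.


Qc = 779 * (458 - 70) / 3.6 = 779 * 388 / 3.6 = 83960

83960 kW


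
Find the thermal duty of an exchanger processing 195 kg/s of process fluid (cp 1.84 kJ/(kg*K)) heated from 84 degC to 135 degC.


Q = m_dot * cp * delta_T
delta_T = 135 - 84 = 51 K
Q = 195 * 1.84 * 51
= 358.8 * 51
= 18298.8 kW

18298.8 kW


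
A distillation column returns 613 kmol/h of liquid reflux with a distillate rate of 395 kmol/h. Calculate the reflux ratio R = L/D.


Reflux ratio definition: R = L / D (liquid returned / distillate withdrawn)
L = 613 kmol/h, D = 395 kmol/h
R = 613 / 395 = 1.552

1.552


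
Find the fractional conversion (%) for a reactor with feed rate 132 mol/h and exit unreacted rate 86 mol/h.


X = (F_in - F_out) / F_in * 100
Moles reacted = 132 - 86 = 46
X = 46 / 132 * 100
= 0.3485 * 100
= 34.85 %

34.85 %


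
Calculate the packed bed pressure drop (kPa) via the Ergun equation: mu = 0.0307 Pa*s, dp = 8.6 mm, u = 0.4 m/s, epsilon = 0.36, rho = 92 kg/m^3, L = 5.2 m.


dp = 8.6 mm = 0.0086 m
Viscous term = 150*0.0307*0.4*(1-0.36)^2 / (0.0086^2*0.36^3) = 218648
Inertial term = 1.75*92*0.4^2*(1-0.36) / (0.0086*0.36^3) = 41088.5
dP/L = 218648 + 41088.5 = 259736 Pa/m
dP = 259736 * 5.2 / 1000 = 1351 kPa

1351 kPa


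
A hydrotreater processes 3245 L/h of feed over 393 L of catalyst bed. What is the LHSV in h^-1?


LHSV = volumetric feed rate / catalyst volume
= 3245 L/h / 393 L
= 8.257 h^-1

8.257 h^-1


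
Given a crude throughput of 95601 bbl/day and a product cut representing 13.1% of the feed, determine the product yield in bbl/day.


Crude throughput = 95601 bbl/day
Fraction yield = 13.1%
yield = throughput * fraction / 100
yield = 95601 * 13.1 / 100 = 12523.731

12523.731 bbl/day


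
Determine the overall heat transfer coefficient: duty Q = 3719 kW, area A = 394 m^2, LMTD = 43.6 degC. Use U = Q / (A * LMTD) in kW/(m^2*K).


From Q = U*A*LMTD, U = Q / (A * LMTD)
U = 3719 / (394 * 43.6) = 3719 / 17178.4 = 0.2165

0.2165 kW/(m^2*K)


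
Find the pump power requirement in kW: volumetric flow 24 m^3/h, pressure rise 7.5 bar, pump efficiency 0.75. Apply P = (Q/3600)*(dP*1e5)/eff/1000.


Q = 24 / 3600 = 0.00666667 m^3/s
P = 0.00666667 * (7.5 * 1e5) / 0.75 / 1000 = 6.667

6.667 kW


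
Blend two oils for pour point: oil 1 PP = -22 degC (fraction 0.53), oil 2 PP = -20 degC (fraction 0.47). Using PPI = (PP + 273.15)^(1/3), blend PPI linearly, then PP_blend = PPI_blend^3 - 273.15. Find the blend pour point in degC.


PPI_1 = (-22 + 273.15)^(1/3) = 6.30925
PPI_2 = (-20 + 273.15)^(1/3) = 6.325953
PPI_blend = 0.53 * 6.30925 + 0.47 * 6.325953 = 6.3171
PP_blend = 6.3171^3 - 273.15 = 252.0886 - 273.15 = -21.06

-21.06 degC


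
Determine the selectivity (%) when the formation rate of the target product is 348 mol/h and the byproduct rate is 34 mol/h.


Selectivity = desired / (desired + undesired) * 100
Total products = 348 + 34 = 382 mol/h
S = 348 / 382 * 100
= 0.9110 * 100
= 91.10 %

91.10 %


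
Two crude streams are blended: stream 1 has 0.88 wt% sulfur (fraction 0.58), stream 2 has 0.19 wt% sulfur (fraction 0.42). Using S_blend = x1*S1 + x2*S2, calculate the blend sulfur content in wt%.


Linear sulfur blending: S_blend = x1*S1 + x2*S2
Contribution 1: 0.58 * 0.88 = 0.5104 wt%
Contribution 2: 0.42 * 0.19 = 0.0798 wt%
S_blend = 0.5104 + 0.0798 = 0.5902

0.5902 wt%


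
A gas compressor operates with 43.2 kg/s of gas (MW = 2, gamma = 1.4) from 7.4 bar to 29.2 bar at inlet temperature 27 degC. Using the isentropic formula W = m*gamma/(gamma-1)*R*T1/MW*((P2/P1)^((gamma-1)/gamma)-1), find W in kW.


Isentropic work: W = m*(gamma/(gamma-1))*(R*T1/MW)*((P2/P1)^((gamma-1)/gamma) - 1)
T1 = 27 + 273.15 = 300.15 K
Pressure ratio = 29.2 / 7.4 = 3.94595
Exponent = (1.4 - 1)/1.4 = 0.285714
(P2/P1)^exp - 1 = 3.94595^0.285714 - 1 = 0.480229
W = 43.2 * 1.4 / 0.4 * 8.314 * 300.15 / 2 * 0.480229 = 90600

90600 kW


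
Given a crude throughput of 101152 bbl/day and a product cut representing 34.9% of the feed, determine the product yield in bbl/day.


Crude throughput = 101152 bbl/day
Fraction yield = 34.9%
yield = throughput * fraction / 100
yield = 101152 * 34.9 / 100 = 35302.048

35302.048 bbl/day


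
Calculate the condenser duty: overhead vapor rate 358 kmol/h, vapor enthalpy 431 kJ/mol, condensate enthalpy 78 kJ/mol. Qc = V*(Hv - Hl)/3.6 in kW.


Qc = 358 * (431 - 78) / 3.6 = 358 * 353 / 3.6 = 35100

35100 kW


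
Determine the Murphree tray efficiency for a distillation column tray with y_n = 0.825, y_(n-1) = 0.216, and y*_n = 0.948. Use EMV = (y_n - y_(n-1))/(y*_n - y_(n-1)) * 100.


Murphree vapor efficiency: EMV = (y_n - y_(n-1)) / (y*_n - y_(n-1)) * 100
EMV = (0.825 - 0.216) / (0.948 - 0.216) * 100 = 0.609 / 0.732 * 100 = 83.20

83.20 %


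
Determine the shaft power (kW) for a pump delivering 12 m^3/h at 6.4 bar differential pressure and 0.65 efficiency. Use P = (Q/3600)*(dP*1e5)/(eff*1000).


Q = 12 / 3600 = 0.00333333 m^3/s
P = 0.00333333 * (6.4 * 1e5) / 0.65 / 1000 = 3.282

3.282 kW


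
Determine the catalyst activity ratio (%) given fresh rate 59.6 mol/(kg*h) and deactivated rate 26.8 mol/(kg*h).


Activity (%) = (rate_used / rate_fresh) * 100
rate_used = 26.8, rate_fresh = 59.6
= (26.8 / 59.6) * 100
= 0.4497 * 100 = 44.97

44.97 %


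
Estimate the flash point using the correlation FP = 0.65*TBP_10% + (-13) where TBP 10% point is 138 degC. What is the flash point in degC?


FP = 0.65 * 138 + (-13) = 76.7

76.7 degC


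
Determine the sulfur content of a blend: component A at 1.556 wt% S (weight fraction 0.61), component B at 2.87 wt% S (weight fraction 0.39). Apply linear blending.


Linear sulfur blending: S_blend = x1*S1 + x2*S2
Contribution 1: 0.61 * 1.556 = 0.94916 wt%
Contribution 2: 0.39 * 2.87 = 1.1193 wt%
S_blend = 0.94916 + 1.1193 = 2.06846

2.06846 wt%


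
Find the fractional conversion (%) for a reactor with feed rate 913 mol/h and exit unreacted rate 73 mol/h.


X = (F_in - F_out) / F_in * 100
Moles reacted = 913 - 73 = 840
X = 840 / 913 * 100
= 0.9200 * 100
= 92.00 %

92.00 %


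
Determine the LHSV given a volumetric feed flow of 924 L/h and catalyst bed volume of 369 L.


LHSV = volumetric feed rate / catalyst volume
= 924 L/h / 369 L
= 2.504 h^-1

2.504 h^-1


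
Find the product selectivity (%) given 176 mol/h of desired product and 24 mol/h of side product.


Selectivity = desired / (desired + undesired) * 100
Total products = 176 + 24 = 200 mol/h
S = 176 / 200 * 100
= 0.8800 * 100
= 88.00 %

88.00 %


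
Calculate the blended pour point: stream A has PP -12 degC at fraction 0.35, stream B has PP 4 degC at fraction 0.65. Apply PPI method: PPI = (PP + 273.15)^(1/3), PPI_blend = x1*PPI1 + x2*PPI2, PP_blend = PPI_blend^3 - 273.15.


PPI_1 = (-12 + 273.15)^(1/3) = 6.391901
PPI_2 = (4 + 273.15)^(1/3) = 6.51986
PPI_blend = 0.35 * 6.391901 + 0.65 * 6.51986 = 6.475074
PP_blend = 6.475074^3 - 273.15 = 271.4777 - 273.15 = -1.67

-1.67 degC


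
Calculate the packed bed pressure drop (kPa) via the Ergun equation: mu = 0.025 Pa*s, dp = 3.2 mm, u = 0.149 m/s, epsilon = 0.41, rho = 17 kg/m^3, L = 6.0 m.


dp = 3.2 mm = 0.0032 m
Viscous term = 150*0.025*0.149*(1-0.41)^2 / (0.0032^2*0.41^3) = 275594
Inertial term = 1.75*17*0.149^2*(1-0.41) / (0.0032*0.41^3) = 1766.89
dP/L = 275594 + 1766.89 = 277361 Pa/m
dP = 277361 * 6.0 / 1000 = 1664 kPa

1664 kPa


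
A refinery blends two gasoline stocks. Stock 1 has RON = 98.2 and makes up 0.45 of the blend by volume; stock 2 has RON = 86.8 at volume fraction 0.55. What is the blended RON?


Linear blending: RON_blend = sum(vi * RONi)
Contribution 1: 0.45 * 98.2 = 44.19
Contribution 2: 0.55 * 86.8 = 47.74
RON_blend = 44.19 + 47.74 = 91.93

91.93


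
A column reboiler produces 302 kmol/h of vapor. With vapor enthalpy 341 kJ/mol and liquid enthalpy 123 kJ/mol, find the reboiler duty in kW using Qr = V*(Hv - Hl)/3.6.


Qr = 302 * (341 - 123) / 3.6 = 302 * 218 / 3.6 = 18290

18290 kW


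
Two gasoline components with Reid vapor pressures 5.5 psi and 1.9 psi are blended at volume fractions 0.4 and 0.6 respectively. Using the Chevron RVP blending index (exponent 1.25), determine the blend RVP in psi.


Chevron index: RVP_blend = (sum xi*RVPi^1.25)^(1/1.25)
RVP^1.25 terms: 0.4 * 5.5^1.25 + 0.6 * 1.9^1.25 = 4.70752
RVP_blend = 4.70752^(1/1.25) = 3.453

3.453 psi


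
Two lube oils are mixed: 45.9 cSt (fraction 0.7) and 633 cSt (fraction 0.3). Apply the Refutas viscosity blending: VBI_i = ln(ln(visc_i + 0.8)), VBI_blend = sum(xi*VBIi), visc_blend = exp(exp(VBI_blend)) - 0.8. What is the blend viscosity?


Refutas method: VBN_i = 14.534*ln(ln(visc_i + 0.8)) + 10.975, blended linearly by mass fraction; since VBN is linear in VBI_i = ln(ln(visc_i + 0.8)) and the fractions sum to 1, blend VBI directly: visc = exp(exp(VBI_blend)) - 0.8
VBI_1 = ln(ln(45.9 + 0.8)) = 1.34645
VBI_2 = ln(ln(633 + 0.8)) = 1.86435
VBI_blend = 0.7 * 1.34645 + 0.3 * 1.86435 = 1.50182
visc_blend = exp(exp(1.50182)) - 0.8 = 88.31

88.31 cSt


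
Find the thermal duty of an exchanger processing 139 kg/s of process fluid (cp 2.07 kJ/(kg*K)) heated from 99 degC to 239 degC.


Q = m_dot * cp * delta_T
delta_T = 239 - 99 = 140 K
Q = 139 * 2.07 * 140
= 287.73 * 140
= 40282.2 kW

40282.2 kW


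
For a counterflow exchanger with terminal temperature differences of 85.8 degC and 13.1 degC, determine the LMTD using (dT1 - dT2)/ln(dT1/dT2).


LMTD = (dT1 - dT2) / ln(dT1/dT2)
= (85.8 - 13.1) / ln(85.8 / 13.1) = 72.7 / 1.87941 = 38.68

38.68 degC


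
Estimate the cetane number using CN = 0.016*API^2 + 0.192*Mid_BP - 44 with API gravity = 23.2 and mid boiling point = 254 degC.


CN = 0.016 * 23.2^2 + 0.192 * 254 - 44
CN = 8.61184 + 48.768 - 44 = 13.37984

13.37984


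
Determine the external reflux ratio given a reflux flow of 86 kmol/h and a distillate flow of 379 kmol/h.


Reflux ratio definition: R = L / D (liquid returned / distillate withdrawn)
L = 86 kmol/h, D = 379 kmol/h
R = 86 / 379 = 0.2269

0.2269


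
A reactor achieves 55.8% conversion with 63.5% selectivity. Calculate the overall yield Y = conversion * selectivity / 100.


Overall yield = conversion (%) * selectivity (%) / 100
Conversion = 55.8%, Selectivity = 63.5%
Y = 55.8 * 63.5 / 100
= 35.433 %

35.433 %


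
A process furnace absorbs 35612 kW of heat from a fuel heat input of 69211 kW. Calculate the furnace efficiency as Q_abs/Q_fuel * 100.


Furnace efficiency = Q_absorbed / Q_fuel * 100
= 35612 / 69211 * 100 = 51.45

51.45 %


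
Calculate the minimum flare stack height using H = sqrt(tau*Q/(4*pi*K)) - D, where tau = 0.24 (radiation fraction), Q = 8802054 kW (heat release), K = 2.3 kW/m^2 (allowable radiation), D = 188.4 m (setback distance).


tau*Q/(4*pi*K) = 0.24 * 8802054 / (4 * pi * 2.3) = 73089.9
sqrt(73089.9) = 270.351
H = 270.351 - 188.4 = 81.95

81.95 m


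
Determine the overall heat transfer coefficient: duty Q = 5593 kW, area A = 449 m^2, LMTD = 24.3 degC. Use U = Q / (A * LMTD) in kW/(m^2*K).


From Q = U*A*LMTD, U = Q / (A * LMTD)
U = 5593 / (449 * 24.3) = 5593 / 10910.7 = 0.5126

0.5126 kW/(m^2*K)


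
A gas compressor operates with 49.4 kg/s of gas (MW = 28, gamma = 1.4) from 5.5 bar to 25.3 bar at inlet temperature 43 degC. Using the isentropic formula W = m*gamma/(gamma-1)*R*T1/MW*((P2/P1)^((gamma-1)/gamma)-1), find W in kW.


Isentropic work: W = m*(gamma/(gamma-1))*(R*T1/MW)*((P2/P1)^((gamma-1)/gamma) - 1)
T1 = 43 + 273.15 = 316.15 K
Pressure ratio = 25.3 / 5.5 = 4.6
Exponent = (1.4 - 1)/1.4 = 0.285714
(P2/P1)^exp - 1 = 4.6^0.285714 - 1 = 0.546533
W = 49.4 * 1.4 / 0.4 * 8.314 * 316.15 / 28 * 0.546533 = 8871

8871 kW


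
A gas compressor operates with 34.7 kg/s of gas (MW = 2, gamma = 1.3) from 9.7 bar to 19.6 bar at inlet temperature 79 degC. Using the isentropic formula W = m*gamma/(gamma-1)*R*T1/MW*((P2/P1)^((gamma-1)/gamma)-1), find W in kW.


Isentropic work: W = m*(gamma/(gamma-1))*(R*T1/MW)*((P2/P1)^((gamma-1)/gamma) - 1)
T1 = 79 + 273.15 = 352.15 K
Pressure ratio = 19.6 / 9.7 = 2.02062
Exponent = (1.3 - 1)/1.3 = 0.230769
(P2/P1)^exp - 1 = 2.02062^0.230769 - 1 = 0.176241
W = 34.7 * 1.3 / 0.3 * 8.314 * 352.15 / 2 * 0.176241 = 38790

38790 kW


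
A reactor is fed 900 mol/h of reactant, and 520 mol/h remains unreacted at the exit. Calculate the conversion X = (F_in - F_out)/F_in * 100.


X = (F_in - F_out) / F_in * 100
Moles reacted = 900 - 520 = 380
X = 380 / 900 * 100
= 0.4222 * 100
= 42.22 %

42.22 %


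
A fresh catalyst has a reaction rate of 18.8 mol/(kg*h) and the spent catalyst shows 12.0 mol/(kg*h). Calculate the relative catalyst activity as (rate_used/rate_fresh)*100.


Activity (%) = (rate_used / rate_fresh) * 100
rate_used = 12.0, rate_fresh = 18.8
= (12.0 / 18.8) * 100
= 0.6383 * 100 = 63.83

63.83 %


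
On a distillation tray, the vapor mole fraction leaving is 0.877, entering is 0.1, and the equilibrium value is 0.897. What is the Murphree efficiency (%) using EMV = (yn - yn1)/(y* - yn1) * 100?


Murphree vapor efficiency: EMV = (y_n - y_(n-1)) / (y*_n - y_(n-1)) * 100
EMV = (0.877 - 0.1) / (0.897 - 0.1) * 100 = 0.777 / 0.797 * 100 = 97.49

97.49 %


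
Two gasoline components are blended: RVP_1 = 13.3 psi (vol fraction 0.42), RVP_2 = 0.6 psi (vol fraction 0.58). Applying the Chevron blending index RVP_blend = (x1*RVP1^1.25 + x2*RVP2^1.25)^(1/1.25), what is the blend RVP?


Chevron index: RVP_blend = (sum xi*RVPi^1.25)^(1/1.25)
RVP^1.25 terms: 0.42 * 13.3^1.25 + 0.58 * 0.6^1.25 = 10.9738
RVP_blend = 10.9738^(1/1.25) = 6.797

6.797 psi


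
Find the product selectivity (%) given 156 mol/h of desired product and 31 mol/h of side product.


Selectivity = desired / (desired + undesired) * 100
Total products = 156 + 31 = 187 mol/h
S = 156 / 187 * 100
= 0.8342 * 100
= 83.42 %

83.42 %


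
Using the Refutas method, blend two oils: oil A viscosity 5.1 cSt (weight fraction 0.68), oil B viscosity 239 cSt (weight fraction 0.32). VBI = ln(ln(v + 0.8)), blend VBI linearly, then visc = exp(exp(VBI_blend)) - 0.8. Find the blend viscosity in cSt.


Refutas method: VBN_i = 14.534*ln(ln(visc_i + 0.8)) + 10.975, blended linearly by mass fraction; since VBN is linear in VBI_i = ln(ln(visc_i + 0.8)) and the fractions sum to 1, blend VBI directly: visc = exp(exp(VBI_blend)) - 0.8
VBI_1 = ln(ln(5.1 + 0.8)) = 0.573774
VBI_2 = ln(ln(239 + 0.8)) = 1.70107
VBI_blend = 0.68 * 0.573774 + 0.32 * 1.70107 = 0.934509
visc_blend = exp(exp(0.934509)) - 0.8 = 11.96

11.96 cSt


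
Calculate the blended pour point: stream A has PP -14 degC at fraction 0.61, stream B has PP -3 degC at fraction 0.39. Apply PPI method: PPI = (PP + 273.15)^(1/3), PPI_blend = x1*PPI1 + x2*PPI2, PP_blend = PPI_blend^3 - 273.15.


PPI_1 = (-14 + 273.15)^(1/3) = 6.375541
PPI_2 = (-3 + 273.15)^(1/3) = 6.464501
PPI_blend = 0.61 * 6.375541 + 0.39 * 6.464501 = 6.410235
PP_blend = 6.410235^3 - 273.15 = 263.4037 - 273.15 = -9.75

-9.75 degC


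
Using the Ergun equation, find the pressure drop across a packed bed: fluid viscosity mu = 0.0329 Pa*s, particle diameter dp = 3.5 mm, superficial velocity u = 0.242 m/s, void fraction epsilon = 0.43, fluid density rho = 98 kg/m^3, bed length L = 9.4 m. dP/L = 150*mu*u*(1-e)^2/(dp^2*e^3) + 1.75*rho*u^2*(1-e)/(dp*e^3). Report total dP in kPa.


dp = 3.5 mm = 0.0035 m
Viscous term = 150*0.0329*0.242*(1-0.43)^2 / (0.0035^2*0.43^3) = 398392
Inertial term = 1.75*98*0.242^2*(1-0.43) / (0.0035*0.43^3) = 20572.9
dP/L = 398392 + 20572.9 = 418965 Pa/m
dP = 418965 * 9.4 / 1000 = 3938 kPa

3938 kPa
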